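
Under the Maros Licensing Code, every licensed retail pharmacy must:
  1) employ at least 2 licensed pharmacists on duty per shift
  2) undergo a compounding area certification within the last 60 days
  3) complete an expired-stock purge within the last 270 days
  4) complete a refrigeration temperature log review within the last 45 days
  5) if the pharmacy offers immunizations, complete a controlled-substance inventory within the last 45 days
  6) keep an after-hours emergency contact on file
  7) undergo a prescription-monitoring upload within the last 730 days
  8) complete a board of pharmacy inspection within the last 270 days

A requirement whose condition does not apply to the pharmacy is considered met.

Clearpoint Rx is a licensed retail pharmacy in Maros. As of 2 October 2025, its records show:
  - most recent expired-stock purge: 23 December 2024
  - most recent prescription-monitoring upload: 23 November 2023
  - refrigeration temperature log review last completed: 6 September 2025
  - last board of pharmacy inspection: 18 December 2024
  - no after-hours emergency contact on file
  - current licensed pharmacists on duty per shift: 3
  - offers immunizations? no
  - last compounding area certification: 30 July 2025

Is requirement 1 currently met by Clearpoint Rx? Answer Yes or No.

Yes

1. licensed pharmacists on duty per shift 3 ≥ 2 → met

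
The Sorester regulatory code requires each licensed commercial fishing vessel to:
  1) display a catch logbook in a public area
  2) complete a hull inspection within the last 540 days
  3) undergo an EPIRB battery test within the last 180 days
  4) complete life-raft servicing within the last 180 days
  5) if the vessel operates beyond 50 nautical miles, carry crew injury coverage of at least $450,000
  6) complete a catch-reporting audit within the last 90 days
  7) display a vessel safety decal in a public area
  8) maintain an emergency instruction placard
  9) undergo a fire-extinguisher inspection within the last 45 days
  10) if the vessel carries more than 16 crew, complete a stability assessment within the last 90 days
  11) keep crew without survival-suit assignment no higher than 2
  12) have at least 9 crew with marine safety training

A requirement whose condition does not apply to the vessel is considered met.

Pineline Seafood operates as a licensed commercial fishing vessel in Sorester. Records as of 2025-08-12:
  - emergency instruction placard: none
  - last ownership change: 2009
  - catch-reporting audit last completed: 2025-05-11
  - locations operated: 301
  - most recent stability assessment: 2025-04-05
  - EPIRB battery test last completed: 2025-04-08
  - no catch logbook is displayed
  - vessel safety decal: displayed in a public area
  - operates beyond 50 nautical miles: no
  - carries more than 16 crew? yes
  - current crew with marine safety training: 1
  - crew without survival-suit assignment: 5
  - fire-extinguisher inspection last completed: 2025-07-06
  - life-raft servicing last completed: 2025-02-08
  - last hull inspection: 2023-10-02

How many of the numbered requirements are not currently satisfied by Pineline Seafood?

1. catch logbook absent → not met
2. hull inspection 680 days ago vs limit 540 → not met
3. EPIRB battery test 126 days ago vs limit 180 → met
4. life-raft servicing 185 days ago vs limit 180 → not met
5. condition 'operates beyond 50 nautical miles' does not hold → requirement n/a → met
6. catch-reporting audit 93 days ago vs limit 90 → not met
7. vessel safety decal present → met
8. emergency instruction placard absent → not met
9. fire-extinguisher inspection 37 days ago vs limit 45 → met
10. condition 'carries more than 16 crew' holds; stability assessment 129 days ago vs limit 90 → not met
11. crew without survival-suit assignment 5 > 2 → not met
12. crew with marine safety training 1 < 9 → not met
Not met: 8 of 12

8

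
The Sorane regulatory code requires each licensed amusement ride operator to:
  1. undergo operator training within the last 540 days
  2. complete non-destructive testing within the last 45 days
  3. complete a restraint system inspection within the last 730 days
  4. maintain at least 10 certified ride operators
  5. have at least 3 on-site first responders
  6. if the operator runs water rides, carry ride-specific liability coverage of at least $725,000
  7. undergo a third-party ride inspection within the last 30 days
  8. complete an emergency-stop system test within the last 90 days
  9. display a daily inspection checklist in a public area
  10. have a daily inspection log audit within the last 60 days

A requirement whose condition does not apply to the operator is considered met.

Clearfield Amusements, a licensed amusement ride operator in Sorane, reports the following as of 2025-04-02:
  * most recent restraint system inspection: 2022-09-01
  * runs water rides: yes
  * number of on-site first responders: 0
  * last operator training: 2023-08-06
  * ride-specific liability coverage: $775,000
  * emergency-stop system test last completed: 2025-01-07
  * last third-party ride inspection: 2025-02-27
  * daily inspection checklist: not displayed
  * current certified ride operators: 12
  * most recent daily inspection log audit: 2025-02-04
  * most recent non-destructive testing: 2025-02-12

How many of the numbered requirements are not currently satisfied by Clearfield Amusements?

1. operator training 605 days ago vs limit 540 → not met
2. non-destructive testing 49 days ago vs limit 45 → not met
3. restraint system inspection 944 days ago vs limit 730 → not met
4. certified ride operators 12 ≥ 10 → met
5. on-site first responders 0 < 3 → not met
6. condition 'runs water rides' holds; ride-specific liability coverage $775,000 ≥ $725,000 → met
7. third-party ride inspection 34 days ago vs limit 30 → not met
8. emergency-stop system test 85 days ago vs limit 90 → met
9. daily inspection checklist absent → not met
10. daily inspection log audit 57 days ago vs limit 60 → met
Not met: 6 of 10

6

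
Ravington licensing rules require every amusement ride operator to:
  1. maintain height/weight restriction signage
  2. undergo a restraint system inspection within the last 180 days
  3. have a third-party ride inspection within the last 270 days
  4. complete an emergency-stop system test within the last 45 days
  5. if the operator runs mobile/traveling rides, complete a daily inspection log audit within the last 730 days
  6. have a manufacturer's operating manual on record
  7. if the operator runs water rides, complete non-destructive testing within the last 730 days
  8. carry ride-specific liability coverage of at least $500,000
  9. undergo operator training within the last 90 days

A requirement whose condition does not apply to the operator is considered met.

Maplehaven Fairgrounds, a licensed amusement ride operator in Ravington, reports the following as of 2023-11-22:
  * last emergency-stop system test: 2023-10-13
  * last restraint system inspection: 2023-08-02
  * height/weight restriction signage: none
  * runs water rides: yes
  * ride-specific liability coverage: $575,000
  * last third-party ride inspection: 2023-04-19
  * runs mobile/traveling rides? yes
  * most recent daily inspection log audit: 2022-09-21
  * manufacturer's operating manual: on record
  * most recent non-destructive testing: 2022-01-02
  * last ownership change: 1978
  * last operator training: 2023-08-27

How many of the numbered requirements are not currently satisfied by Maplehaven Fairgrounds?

1

1. height/weight restriction signage absent → not met
2. restraint system inspection 112 days ago vs limit 180 → met
3. third-party ride inspection 217 days ago vs limit 270 → met
4. emergency-stop system test 40 days ago vs limit 45 → met
5. condition 'runs mobile/traveling rides' holds; daily inspection log audit 427 days ago vs limit 730 → met
6. manufacturer's operating manual present → met
7. condition 'runs water rides' holds; non-destructive testing 689 days ago vs limit 730 → met
8. ride-specific liability coverage $575,000 ≥ $500,000 → met
9. operator training 87 days ago vs limit 90 → met
Not met: 1 of 9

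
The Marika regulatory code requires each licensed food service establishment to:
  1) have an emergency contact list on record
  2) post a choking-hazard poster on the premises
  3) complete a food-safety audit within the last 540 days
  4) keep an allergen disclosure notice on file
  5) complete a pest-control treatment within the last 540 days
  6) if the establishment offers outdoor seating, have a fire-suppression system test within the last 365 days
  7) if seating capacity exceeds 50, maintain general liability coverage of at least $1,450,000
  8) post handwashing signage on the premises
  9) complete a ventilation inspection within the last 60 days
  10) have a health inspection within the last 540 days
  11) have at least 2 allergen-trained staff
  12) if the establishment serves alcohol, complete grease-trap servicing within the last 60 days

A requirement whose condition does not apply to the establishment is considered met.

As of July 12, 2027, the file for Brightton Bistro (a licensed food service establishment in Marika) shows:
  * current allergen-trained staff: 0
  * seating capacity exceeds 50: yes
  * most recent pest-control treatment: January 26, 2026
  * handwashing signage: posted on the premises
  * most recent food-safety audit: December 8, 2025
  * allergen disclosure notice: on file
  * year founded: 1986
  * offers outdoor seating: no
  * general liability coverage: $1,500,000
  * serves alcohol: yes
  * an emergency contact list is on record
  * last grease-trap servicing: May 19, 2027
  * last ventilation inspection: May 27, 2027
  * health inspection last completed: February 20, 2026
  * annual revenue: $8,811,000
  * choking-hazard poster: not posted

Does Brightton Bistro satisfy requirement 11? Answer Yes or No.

11. allergen-trained staff 0 < 2 → not met

No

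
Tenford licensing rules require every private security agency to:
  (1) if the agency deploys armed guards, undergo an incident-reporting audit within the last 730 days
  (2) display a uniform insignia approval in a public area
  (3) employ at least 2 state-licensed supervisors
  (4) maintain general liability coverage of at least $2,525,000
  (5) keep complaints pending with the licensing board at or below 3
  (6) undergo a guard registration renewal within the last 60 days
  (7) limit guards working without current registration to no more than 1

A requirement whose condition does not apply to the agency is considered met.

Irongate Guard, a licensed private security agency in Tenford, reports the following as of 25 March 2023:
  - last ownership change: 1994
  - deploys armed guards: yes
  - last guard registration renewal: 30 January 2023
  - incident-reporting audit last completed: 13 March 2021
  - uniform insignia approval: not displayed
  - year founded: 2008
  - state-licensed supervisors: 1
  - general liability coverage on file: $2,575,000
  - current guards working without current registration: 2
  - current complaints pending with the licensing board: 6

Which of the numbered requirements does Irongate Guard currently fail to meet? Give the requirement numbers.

1, 2, 3, 5, 7

1. condition 'deploys armed guards' holds; incident-reporting audit 742 days ago vs limit 730 → not met
2. uniform insignia approval absent → not met
3. state-licensed supervisors 1 < 2 → not met
4. general liability coverage $2,575,000 ≥ $2,525,000 → met
5. complaints pending with the licensing board 6 > 3 → not met
6. guard registration renewal 54 days ago vs limit 60 → met
7. guards working without current registration 2 > 1 → not met
Not met: 1, 2, 3, 5, 7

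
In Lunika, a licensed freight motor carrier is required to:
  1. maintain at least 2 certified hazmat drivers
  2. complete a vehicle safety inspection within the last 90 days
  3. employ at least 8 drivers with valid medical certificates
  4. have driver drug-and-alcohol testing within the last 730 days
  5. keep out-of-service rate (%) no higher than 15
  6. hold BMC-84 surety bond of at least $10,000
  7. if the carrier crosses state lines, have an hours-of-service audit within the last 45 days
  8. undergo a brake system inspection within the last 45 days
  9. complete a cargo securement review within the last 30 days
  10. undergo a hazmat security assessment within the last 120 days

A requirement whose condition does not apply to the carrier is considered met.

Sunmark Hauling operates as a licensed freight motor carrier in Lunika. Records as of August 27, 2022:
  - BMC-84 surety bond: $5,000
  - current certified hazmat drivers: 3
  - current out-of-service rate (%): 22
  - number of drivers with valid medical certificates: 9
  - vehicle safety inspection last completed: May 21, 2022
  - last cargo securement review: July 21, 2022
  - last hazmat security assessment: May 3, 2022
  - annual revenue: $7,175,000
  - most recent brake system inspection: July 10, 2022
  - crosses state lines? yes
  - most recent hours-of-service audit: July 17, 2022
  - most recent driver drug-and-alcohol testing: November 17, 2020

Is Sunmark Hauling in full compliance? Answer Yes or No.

1. certified hazmat drivers 3 ≥ 2 → met
2. vehicle safety inspection 98 days ago vs limit 90 → not met
3. drivers with valid medical certificates 9 ≥ 8 → met
4. driver drug-and-alcohol testing 648 days ago vs limit 730 → met
5. out-of-service rate (%) 22 > 15 → not met
6. BMC-84 surety bond $5,000 < $10,000 → not met
7. condition 'crosses state lines' holds; hours-of-service audit 41 days ago vs limit 45 → met
8. brake system inspection 48 days ago vs limit 45 → not met
9. cargo securement review 37 days ago vs limit 30 → not met
10. hazmat security assessment 116 days ago vs limit 120 → met
Not met: 2, 5, 6, 8, 9

No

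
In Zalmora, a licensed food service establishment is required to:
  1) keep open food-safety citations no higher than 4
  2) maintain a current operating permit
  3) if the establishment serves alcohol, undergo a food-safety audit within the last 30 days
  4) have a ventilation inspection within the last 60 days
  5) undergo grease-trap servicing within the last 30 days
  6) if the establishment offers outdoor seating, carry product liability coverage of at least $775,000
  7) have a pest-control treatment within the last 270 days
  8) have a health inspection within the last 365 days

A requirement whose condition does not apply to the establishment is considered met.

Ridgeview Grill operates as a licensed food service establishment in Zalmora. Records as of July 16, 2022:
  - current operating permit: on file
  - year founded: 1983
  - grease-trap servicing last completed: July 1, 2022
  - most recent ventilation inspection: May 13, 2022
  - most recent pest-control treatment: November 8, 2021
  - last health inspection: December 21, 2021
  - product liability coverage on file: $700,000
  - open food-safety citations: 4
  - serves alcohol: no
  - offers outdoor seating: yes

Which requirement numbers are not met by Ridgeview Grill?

4, 6

1. open food-safety citations 4 ≤ 4 → met
2. current operating permit present → met
3. condition 'serves alcohol' does not hold → requirement n/a → met
4. ventilation inspection 64 days ago vs limit 60 → not met
5. grease-trap servicing 15 days ago vs limit 30 → met
6. condition 'offers outdoor seating' holds; product liability coverage $700,000 < $775,000 → not met
7. pest-control treatment 250 days ago vs limit 270 → met
8. health inspection 207 days ago vs limit 365 → met
Not met: 4, 6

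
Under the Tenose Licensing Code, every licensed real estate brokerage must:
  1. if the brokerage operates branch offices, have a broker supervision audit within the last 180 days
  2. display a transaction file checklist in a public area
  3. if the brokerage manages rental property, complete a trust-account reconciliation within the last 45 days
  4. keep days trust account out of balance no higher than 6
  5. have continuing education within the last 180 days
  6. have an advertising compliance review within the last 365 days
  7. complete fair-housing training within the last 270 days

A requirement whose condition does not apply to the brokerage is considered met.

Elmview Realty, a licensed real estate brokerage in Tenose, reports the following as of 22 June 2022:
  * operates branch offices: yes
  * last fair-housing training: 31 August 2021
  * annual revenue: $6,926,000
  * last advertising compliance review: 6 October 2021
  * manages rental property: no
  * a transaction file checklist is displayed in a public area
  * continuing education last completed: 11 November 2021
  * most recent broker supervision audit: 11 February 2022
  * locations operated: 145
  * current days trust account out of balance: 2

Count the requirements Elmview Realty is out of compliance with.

1. condition 'operates branch offices' holds; broker supervision audit 131 days ago vs limit 180 → met
2. transaction file checklist present → met
3. condition 'manages rental property' does not hold → requirement n/a → met
4. days trust account out of balance 2 ≤ 6 → met
5. continuing education 223 days ago vs limit 180 → not met
6. advertising compliance review 259 days ago vs limit 365 → met
7. fair-housing training 295 days ago vs limit 270 → not met
Not met: 2 of 7

2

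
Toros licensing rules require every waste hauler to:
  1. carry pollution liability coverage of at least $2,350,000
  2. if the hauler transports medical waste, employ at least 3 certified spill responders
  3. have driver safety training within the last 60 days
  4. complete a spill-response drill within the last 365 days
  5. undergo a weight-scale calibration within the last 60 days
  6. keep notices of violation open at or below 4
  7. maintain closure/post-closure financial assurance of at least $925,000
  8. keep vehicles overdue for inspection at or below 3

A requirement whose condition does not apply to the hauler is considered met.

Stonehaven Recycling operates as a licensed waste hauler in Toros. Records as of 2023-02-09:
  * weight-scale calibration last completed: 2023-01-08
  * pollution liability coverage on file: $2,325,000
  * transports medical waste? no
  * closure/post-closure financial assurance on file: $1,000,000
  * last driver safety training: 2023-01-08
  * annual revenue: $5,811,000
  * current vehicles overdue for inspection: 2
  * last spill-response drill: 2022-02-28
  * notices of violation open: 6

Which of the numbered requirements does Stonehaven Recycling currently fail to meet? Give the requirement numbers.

1, 6

1. pollution liability coverage $2,325,000 < $2,350,000 → not met
2. condition 'transports medical waste' does not hold → requirement n/a → met
3. driver safety training 32 days ago vs limit 60 → met
4. spill-response drill 346 days ago vs limit 365 → met
5. weight-scale calibration 32 days ago vs limit 60 → met
6. notices of violation open 6 > 4 → not met
7. closure/post-closure financial assurance $1,000,000 ≥ $925,000 → met
8. vehicles overdue for inspection 2 ≤ 3 → met
Not met: 1, 6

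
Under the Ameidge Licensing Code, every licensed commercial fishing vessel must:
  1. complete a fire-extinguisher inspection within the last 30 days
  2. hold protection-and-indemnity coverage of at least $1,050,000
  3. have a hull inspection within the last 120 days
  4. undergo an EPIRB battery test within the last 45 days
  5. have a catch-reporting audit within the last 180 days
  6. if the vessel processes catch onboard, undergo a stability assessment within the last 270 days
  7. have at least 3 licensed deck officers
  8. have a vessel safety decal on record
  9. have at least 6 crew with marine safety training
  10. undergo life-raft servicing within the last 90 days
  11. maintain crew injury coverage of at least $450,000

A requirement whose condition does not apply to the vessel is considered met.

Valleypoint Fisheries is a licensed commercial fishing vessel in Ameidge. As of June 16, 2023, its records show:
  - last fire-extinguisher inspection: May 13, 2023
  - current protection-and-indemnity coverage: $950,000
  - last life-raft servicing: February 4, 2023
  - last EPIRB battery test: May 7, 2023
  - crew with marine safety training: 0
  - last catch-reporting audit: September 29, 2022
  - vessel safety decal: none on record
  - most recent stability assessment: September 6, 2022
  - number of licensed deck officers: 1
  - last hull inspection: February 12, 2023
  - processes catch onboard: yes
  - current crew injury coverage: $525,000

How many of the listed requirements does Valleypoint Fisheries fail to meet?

9

1. fire-extinguisher inspection 34 days ago vs limit 30 → not met
2. protection-and-indemnity coverage $950,000 < $1,050,000 → not met
3. hull inspection 124 days ago vs limit 120 → not met
4. EPIRB battery test 40 days ago vs limit 45 → met
5. catch-reporting audit 260 days ago vs limit 180 → not met
6. condition 'processes catch onboard' holds; stability assessment 283 days ago vs limit 270 → not met
7. licensed deck officers 1 < 3 → not met
8. vessel safety decal absent → not met
9. crew with marine safety training 0 < 6 → not met
10. life-raft servicing 132 days ago vs limit 90 → not met
11. crew injury coverage $525,000 ≥ $450,000 → met
Not met: 9 of 11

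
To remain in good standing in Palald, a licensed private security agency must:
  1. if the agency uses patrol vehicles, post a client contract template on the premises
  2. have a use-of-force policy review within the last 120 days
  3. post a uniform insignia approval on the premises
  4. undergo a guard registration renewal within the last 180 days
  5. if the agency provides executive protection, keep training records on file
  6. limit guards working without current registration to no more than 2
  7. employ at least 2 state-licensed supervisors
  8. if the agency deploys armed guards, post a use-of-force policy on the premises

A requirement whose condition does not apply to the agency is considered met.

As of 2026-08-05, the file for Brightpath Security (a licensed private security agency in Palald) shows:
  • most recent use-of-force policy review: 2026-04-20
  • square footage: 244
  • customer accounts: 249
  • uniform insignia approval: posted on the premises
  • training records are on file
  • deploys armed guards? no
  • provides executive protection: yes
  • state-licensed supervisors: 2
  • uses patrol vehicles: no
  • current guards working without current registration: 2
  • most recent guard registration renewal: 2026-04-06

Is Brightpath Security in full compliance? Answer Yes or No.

Yes

1. condition 'uses patrol vehicles' does not hold → requirement n/a → met
2. use-of-force policy review 107 days ago vs limit 120 → met
3. uniform insignia approval present → met
4. guard registration renewal 121 days ago vs limit 180 → met
5. condition 'provides executive protection' holds; training records present → met
6. guards working without current registration 2 ≤ 2 → met
7. state-licensed supervisors 2 ≥ 2 → met
8. condition 'deploys armed guards' does not hold → requirement n/a → met
All met.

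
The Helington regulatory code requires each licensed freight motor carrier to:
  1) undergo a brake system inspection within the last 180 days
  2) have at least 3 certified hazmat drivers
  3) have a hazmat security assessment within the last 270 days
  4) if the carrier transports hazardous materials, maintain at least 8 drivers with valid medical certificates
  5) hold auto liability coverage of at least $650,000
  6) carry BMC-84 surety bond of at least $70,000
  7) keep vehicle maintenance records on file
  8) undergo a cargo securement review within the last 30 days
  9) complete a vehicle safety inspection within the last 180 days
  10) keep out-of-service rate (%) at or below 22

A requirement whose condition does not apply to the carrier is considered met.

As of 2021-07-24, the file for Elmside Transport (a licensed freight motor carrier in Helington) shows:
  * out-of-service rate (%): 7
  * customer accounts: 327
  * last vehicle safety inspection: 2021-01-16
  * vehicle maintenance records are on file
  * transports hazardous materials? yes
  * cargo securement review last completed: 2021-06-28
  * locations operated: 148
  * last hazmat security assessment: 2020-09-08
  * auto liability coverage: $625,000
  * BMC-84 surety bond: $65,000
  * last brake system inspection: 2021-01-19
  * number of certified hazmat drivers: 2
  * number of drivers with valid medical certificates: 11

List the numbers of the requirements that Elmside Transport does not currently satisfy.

1. brake system inspection 186 days ago vs limit 180 → not met
2. certified hazmat drivers 2 < 3 → not met
3. hazmat security assessment 319 days ago vs limit 270 → not met
4. condition 'transports hazardous materials' holds; drivers with valid medical certificates 11 ≥ 8 → met
5. auto liability coverage $625,000 < $650,000 → not met
6. BMC-84 surety bond $65,000 < $70,000 → not met
7. vehicle maintenance records present → met
8. cargo securement review 26 days ago vs limit 30 → met
9. vehicle safety inspection 189 days ago vs limit 180 → not met
10. out-of-service rate (%) 7 ≤ 22 → met
Not met: 1, 2, 3, 5, 6, 9

1, 2, 3, 5, 6, 9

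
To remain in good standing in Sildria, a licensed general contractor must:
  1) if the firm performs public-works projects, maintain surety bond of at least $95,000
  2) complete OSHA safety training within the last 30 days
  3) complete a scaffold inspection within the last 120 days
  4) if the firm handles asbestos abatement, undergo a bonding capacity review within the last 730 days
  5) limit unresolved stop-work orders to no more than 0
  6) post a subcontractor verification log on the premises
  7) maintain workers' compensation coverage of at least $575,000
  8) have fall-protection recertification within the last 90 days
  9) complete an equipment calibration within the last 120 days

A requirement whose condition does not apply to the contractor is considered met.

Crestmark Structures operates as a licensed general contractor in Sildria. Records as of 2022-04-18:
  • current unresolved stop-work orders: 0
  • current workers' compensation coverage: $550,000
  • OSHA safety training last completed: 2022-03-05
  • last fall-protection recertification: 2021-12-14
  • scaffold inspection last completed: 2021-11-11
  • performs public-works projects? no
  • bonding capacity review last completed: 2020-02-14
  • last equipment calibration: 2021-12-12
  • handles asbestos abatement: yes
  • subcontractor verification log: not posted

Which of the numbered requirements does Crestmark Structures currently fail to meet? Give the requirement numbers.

2, 3, 4, 6, 7, 8, 9

1. condition 'performs public-works projects' does not hold → requirement n/a → met
2. OSHA safety training 44 days ago vs limit 30 → not met
3. scaffold inspection 158 days ago vs limit 120 → not met
4. condition 'handles asbestos abatement' holds; bonding capacity review 794 days ago vs limit 730 → not met
5. unresolved stop-work orders 0 ≤ 0 → met
6. subcontractor verification log absent → not met
7. workers' compensation coverage $550,000 < $575,000 → not met
8. fall-protection recertification 125 days ago vs limit 90 → not met
9. equipment calibration 127 days ago vs limit 120 → not met
Not met: 2, 3, 4, 6, 7, 8, 9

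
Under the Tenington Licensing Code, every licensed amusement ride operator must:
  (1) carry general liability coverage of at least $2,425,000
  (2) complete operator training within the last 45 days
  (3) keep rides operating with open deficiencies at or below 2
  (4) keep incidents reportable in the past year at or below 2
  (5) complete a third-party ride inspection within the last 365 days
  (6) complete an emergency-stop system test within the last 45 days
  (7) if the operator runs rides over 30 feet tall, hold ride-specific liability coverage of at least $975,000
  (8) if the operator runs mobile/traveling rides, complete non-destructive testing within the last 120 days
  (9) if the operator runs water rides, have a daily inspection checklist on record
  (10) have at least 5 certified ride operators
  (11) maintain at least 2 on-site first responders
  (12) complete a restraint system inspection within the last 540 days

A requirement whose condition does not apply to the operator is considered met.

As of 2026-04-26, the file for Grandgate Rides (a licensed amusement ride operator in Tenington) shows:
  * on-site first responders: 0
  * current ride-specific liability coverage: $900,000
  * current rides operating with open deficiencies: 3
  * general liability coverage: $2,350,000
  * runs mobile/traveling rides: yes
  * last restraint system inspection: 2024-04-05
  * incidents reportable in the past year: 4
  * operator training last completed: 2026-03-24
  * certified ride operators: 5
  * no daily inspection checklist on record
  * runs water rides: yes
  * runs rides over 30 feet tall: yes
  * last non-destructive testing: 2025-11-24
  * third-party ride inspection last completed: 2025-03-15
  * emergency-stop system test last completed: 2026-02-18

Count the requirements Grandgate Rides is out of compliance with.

10

1. general liability coverage $2,350,000 < $2,425,000 → not met
2. operator training 33 days ago vs limit 45 → met
3. rides operating with open deficiencies 3 > 2 → not met
4. incidents reportable in the past year 4 > 2 → not met
5. third-party ride inspection 407 days ago vs limit 365 → not met
6. emergency-stop system test 67 days ago vs limit 45 → not met
7. condition 'runs rides over 30 feet tall' holds; ride-specific liability coverage $900,000 < $975,000 → not met
8. condition 'runs mobile/traveling rides' holds; non-destructive testing 153 days ago vs limit 120 → not met
9. condition 'runs water rides' holds; daily inspection checklist absent → not met
10. certified ride operators 5 ≥ 5 → met
11. on-site first responders 0 < 2 → not met
12. restraint system inspection 751 days ago vs limit 540 → not met
Not met: 10 of 12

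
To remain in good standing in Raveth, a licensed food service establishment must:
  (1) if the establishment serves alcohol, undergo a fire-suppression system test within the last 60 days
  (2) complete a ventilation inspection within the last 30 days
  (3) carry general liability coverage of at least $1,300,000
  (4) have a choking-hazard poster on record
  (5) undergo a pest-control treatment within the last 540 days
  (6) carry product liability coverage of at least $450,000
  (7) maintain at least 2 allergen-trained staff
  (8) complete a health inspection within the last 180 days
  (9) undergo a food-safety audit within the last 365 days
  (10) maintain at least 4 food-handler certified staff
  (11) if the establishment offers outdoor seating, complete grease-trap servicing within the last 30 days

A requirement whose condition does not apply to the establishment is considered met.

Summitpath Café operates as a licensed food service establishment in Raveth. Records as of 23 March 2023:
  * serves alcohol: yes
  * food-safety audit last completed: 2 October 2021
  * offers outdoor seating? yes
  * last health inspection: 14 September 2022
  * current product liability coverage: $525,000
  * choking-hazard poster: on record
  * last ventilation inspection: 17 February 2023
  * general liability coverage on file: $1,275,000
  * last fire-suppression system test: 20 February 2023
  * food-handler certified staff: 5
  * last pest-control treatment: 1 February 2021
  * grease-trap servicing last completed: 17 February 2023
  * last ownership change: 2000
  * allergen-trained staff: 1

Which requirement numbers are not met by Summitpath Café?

1. condition 'serves alcohol' holds; fire-suppression system test 31 days ago vs limit 60 → met
2. ventilation inspection 34 days ago vs limit 30 → not met
3. general liability coverage $1,275,000 < $1,300,000 → not met
4. choking-hazard poster present → met
5. pest-control treatment 780 days ago vs limit 540 → not met
6. product liability coverage $525,000 ≥ $450,000 → met
7. allergen-trained staff 1 < 2 → not met
8. health inspection 190 days ago vs limit 180 → not met
9. food-safety audit 537 days ago vs limit 365 → not met
10. food-handler certified staff 5 ≥ 4 → met
11. condition 'offers outdoor seating' holds; grease-trap servicing 34 days ago vs limit 30 → not met
Not met: 2, 3, 5, 7, 8, 9, 11

2, 3, 5, 7, 8, 9, 11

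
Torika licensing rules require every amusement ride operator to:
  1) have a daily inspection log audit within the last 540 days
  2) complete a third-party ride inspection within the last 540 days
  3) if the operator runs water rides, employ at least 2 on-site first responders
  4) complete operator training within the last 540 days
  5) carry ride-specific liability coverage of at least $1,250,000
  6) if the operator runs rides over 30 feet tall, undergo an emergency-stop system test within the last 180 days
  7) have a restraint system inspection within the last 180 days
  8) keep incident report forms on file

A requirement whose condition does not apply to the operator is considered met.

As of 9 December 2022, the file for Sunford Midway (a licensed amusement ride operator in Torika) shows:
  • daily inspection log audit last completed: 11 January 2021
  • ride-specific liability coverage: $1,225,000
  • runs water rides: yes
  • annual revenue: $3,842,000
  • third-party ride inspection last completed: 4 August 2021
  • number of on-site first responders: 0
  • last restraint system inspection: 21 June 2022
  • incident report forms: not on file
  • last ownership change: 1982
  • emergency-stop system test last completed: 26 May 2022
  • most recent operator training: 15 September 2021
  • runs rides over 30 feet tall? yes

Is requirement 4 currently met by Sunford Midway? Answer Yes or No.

Yes

4. operator training 450 days ago vs limit 540 → met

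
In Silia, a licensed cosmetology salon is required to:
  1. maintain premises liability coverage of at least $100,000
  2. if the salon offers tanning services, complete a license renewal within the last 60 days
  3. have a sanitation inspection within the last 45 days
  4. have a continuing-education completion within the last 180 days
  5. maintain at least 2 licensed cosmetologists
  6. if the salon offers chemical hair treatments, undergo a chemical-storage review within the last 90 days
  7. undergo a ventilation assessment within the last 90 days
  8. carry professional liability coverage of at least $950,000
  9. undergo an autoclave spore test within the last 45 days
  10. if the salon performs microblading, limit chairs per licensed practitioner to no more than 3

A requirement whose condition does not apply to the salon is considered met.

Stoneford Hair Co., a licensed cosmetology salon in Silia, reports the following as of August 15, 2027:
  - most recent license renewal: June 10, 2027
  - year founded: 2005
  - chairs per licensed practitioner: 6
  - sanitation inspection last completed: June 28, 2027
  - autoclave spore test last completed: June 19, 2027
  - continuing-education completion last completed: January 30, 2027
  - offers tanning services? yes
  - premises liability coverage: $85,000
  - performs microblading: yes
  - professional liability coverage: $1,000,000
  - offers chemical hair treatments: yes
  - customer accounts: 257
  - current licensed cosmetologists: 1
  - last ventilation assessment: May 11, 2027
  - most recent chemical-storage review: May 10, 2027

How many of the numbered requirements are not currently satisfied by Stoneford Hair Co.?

1. premises liability coverage $85,000 < $100,000 → not met
2. condition 'offers tanning services' holds; license renewal 66 days ago vs limit 60 → not met
3. sanitation inspection 48 days ago vs limit 45 → not met
4. continuing-education completion 197 days ago vs limit 180 → not met
5. licensed cosmetologists 1 < 2 → not met
6. condition 'offers chemical hair treatments' holds; chemical-storage review 97 days ago vs limit 90 → not met
7. ventilation assessment 96 days ago vs limit 90 → not met
8. professional liability coverage $1,000,000 ≥ $950,000 → met
9. autoclave spore test 57 days ago vs limit 45 → not met
10. condition 'performs microblading' holds; chairs per licensed practitioner 6 > 3 → not met
Not met: 9 of 10

9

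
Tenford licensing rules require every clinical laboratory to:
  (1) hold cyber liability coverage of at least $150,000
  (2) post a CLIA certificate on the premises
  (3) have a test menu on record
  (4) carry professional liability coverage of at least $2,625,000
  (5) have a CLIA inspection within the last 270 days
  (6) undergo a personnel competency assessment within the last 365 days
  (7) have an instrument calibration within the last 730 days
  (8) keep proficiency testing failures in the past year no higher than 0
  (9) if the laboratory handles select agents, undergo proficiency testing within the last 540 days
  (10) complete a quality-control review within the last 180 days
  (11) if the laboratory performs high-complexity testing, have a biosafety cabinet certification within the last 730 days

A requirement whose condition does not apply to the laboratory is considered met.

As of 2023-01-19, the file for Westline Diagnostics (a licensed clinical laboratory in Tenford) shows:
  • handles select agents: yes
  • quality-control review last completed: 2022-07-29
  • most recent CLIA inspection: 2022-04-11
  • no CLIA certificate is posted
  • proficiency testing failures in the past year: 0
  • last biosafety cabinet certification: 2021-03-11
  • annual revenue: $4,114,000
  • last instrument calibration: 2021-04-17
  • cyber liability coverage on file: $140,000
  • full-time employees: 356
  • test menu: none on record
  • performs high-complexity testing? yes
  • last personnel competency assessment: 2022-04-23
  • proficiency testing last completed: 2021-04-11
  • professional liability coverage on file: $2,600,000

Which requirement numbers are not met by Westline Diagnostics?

1. cyber liability coverage $140,000 < $150,000 → not met
2. CLIA certificate absent → not met
3. test menu absent → not met
4. professional liability coverage $2,600,000 < $2,625,000 → not met
5. CLIA inspection 283 days ago vs limit 270 → not met
6. personnel competency assessment 271 days ago vs limit 365 → met
7. instrument calibration 642 days ago vs limit 730 → met
8. proficiency testing failures in the past year 0 ≤ 0 → met
9. condition 'handles select agents' holds; proficiency testing 648 days ago vs limit 540 → not met
10. quality-control review 174 days ago vs limit 180 → met
11. condition 'performs high-complexity testing' holds; biosafety cabinet certification 679 days ago vs limit 730 → met
Not met: 1, 2, 3, 4, 5, 9

1, 2, 3, 4, 5, 9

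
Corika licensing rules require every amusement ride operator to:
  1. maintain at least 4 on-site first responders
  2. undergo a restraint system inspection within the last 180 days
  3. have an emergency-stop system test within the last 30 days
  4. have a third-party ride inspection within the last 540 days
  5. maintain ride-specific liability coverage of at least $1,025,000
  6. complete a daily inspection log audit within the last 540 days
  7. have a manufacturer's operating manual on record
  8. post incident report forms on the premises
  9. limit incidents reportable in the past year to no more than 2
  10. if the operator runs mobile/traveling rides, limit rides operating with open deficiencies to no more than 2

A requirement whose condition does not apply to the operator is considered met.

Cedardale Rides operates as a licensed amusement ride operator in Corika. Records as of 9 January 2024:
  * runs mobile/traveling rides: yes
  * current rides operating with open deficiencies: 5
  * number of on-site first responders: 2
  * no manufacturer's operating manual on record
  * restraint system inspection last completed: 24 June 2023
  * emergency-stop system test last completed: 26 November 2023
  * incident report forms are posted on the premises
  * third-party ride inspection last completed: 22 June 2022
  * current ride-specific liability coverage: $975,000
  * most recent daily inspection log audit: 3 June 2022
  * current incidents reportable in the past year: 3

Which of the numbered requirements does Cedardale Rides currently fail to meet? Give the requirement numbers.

1, 2, 3, 4, 5, 6, 7, 9, 10

1. on-site first responders 2 < 4 → not met
2. restraint system inspection 199 days ago vs limit 180 → not met
3. emergency-stop system test 44 days ago vs limit 30 → not met
4. third-party ride inspection 566 days ago vs limit 540 → not met
5. ride-specific liability coverage $975,000 < $1,025,000 → not met
6. daily inspection log audit 585 days ago vs limit 540 → not met
7. manufacturer's operating manual absent → not met
8. incident report forms present → met
9. incidents reportable in the past year 3 > 2 → not met
10. condition 'runs mobile/traveling rides' holds; rides operating with open deficiencies 5 > 2 → not met
Not met: 1, 2, 3, 4, 5, 6, 7, 9, 10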